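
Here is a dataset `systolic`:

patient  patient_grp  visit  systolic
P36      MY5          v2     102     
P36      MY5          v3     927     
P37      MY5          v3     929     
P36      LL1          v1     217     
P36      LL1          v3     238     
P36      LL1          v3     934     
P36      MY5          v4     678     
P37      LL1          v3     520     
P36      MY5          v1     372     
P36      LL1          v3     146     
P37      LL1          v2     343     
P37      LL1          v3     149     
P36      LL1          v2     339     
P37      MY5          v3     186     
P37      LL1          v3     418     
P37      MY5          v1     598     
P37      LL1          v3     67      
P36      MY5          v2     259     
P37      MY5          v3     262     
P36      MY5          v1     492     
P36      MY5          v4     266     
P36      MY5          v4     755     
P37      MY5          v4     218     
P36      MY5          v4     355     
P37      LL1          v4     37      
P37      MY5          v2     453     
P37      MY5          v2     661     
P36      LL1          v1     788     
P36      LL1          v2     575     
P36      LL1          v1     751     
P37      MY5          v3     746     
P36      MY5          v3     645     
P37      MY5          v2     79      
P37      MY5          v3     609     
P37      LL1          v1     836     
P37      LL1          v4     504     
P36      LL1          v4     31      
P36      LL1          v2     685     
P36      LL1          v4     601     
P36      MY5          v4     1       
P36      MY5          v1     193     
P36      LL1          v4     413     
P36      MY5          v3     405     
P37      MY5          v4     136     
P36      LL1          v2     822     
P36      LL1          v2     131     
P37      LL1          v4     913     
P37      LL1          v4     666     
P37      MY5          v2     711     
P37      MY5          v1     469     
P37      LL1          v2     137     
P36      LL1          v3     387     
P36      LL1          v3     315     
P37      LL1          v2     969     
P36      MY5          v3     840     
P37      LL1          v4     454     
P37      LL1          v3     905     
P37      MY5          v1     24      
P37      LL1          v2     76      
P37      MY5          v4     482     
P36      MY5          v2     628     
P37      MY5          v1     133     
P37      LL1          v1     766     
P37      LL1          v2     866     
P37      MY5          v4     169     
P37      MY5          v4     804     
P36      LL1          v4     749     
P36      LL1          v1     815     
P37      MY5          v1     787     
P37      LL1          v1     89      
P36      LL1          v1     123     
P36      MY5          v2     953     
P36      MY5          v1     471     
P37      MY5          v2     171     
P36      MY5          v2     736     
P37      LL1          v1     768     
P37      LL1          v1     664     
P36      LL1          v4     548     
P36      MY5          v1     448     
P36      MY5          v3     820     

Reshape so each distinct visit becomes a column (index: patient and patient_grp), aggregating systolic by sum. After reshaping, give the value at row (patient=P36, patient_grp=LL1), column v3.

Rows with patient=P36, patient_grp=LL1 and visit=v3: systolic values are 238, 934, 146, 387, 315.
238 + 934 + 146 + 387 + 315 = 2020.

2020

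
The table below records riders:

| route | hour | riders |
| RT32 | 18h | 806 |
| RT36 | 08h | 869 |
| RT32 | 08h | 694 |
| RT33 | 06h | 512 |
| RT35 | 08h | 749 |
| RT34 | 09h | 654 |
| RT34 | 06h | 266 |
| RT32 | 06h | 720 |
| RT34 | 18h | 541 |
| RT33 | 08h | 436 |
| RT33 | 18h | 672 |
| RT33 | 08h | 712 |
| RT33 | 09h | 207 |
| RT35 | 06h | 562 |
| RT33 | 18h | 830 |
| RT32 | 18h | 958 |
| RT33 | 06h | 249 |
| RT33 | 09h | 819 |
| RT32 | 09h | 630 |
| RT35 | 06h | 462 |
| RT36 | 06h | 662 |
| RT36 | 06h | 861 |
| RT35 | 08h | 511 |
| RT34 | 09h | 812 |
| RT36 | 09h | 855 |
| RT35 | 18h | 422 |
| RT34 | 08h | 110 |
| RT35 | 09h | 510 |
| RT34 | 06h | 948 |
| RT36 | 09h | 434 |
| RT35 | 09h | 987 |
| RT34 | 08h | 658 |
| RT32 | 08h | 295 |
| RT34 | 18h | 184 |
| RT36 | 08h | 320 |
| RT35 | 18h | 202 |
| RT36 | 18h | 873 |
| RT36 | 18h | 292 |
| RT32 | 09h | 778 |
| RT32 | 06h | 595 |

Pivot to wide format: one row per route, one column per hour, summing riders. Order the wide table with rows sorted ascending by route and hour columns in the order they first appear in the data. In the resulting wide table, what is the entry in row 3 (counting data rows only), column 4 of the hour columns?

1466

With rows sorted ascending by route, row 3 is route=RT34. hour columns in first-appearance order: 18h, 08h, 06h, 09h; column 4 is 09h.
Long rows with route=RT34, hour=09h: 654 + 812 = 1466.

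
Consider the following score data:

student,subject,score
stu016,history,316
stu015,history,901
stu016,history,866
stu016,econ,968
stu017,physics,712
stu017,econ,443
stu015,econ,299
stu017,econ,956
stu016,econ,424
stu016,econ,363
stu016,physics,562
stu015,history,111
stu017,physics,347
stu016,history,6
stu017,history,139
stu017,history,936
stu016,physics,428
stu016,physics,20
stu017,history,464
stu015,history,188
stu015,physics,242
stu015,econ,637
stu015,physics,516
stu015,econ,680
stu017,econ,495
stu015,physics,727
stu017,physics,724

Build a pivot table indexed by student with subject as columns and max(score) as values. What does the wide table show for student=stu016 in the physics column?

Rows with student=stu016 and subject=physics: score values are 562, 428, 20.
max(562, 428, 20) = 562.

562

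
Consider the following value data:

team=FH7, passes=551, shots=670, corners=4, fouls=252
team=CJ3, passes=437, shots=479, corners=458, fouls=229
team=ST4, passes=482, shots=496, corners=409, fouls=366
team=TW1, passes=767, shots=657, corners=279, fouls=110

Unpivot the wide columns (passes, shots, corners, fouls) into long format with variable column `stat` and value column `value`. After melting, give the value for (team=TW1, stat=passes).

767

Unpivoting turns each (team, wide-column) pair into one long row.
The wide cell at row TW1, column passes holds 767, so the long row (TW1, passes) has value=767.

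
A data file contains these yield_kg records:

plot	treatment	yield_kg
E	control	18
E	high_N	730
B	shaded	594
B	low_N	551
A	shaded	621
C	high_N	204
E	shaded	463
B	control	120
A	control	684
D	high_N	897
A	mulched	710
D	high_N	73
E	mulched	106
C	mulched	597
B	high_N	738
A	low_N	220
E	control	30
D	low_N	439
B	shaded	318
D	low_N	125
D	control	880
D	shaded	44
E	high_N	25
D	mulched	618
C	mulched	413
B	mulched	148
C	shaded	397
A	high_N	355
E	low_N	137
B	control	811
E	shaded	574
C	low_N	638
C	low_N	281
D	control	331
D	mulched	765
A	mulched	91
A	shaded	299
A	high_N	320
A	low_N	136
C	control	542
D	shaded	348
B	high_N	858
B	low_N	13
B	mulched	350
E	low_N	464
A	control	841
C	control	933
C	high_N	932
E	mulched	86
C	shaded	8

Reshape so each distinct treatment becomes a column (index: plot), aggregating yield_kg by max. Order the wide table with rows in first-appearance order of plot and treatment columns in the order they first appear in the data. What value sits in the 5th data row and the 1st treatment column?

With rows in first-appearance order of plot, row 5 is plot=D. treatment columns in first-appearance order: control, high_N, shaded, low_N, mulched; column 1 is control.
Long rows with plot=D, treatment=control: max(880, 331) = 880.

880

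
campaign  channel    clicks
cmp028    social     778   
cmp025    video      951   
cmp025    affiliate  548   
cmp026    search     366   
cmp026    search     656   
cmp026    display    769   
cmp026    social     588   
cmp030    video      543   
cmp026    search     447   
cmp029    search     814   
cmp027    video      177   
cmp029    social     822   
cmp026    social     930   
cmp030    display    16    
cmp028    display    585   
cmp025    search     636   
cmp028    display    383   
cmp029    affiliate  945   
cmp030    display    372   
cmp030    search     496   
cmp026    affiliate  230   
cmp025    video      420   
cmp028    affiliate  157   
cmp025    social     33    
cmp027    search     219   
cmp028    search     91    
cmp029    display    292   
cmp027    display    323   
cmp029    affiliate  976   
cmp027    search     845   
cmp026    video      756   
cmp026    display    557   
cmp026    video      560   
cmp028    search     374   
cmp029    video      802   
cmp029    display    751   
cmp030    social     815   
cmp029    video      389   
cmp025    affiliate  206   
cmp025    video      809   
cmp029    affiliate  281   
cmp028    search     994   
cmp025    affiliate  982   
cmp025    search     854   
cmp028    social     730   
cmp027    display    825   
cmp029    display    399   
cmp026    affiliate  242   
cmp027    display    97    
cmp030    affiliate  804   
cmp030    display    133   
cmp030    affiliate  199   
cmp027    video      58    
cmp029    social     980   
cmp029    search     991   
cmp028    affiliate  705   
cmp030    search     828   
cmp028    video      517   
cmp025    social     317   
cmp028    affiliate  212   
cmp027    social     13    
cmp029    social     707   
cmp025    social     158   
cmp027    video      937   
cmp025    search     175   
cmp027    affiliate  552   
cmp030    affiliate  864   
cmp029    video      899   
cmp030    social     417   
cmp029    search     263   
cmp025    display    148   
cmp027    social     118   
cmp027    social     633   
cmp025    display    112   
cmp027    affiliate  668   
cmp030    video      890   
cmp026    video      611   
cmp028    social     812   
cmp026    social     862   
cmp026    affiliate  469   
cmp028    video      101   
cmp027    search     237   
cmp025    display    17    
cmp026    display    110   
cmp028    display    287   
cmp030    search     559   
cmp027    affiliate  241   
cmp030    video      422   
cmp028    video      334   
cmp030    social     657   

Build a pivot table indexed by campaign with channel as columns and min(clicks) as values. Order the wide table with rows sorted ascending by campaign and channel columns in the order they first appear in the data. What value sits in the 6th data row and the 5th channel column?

16

With rows sorted ascending by campaign, row 6 is campaign=cmp030. channel columns in first-appearance order: social, video, affiliate, search, display; column 5 is display.
Long rows with campaign=cmp030, channel=display: min(16, 372, 133) = 16.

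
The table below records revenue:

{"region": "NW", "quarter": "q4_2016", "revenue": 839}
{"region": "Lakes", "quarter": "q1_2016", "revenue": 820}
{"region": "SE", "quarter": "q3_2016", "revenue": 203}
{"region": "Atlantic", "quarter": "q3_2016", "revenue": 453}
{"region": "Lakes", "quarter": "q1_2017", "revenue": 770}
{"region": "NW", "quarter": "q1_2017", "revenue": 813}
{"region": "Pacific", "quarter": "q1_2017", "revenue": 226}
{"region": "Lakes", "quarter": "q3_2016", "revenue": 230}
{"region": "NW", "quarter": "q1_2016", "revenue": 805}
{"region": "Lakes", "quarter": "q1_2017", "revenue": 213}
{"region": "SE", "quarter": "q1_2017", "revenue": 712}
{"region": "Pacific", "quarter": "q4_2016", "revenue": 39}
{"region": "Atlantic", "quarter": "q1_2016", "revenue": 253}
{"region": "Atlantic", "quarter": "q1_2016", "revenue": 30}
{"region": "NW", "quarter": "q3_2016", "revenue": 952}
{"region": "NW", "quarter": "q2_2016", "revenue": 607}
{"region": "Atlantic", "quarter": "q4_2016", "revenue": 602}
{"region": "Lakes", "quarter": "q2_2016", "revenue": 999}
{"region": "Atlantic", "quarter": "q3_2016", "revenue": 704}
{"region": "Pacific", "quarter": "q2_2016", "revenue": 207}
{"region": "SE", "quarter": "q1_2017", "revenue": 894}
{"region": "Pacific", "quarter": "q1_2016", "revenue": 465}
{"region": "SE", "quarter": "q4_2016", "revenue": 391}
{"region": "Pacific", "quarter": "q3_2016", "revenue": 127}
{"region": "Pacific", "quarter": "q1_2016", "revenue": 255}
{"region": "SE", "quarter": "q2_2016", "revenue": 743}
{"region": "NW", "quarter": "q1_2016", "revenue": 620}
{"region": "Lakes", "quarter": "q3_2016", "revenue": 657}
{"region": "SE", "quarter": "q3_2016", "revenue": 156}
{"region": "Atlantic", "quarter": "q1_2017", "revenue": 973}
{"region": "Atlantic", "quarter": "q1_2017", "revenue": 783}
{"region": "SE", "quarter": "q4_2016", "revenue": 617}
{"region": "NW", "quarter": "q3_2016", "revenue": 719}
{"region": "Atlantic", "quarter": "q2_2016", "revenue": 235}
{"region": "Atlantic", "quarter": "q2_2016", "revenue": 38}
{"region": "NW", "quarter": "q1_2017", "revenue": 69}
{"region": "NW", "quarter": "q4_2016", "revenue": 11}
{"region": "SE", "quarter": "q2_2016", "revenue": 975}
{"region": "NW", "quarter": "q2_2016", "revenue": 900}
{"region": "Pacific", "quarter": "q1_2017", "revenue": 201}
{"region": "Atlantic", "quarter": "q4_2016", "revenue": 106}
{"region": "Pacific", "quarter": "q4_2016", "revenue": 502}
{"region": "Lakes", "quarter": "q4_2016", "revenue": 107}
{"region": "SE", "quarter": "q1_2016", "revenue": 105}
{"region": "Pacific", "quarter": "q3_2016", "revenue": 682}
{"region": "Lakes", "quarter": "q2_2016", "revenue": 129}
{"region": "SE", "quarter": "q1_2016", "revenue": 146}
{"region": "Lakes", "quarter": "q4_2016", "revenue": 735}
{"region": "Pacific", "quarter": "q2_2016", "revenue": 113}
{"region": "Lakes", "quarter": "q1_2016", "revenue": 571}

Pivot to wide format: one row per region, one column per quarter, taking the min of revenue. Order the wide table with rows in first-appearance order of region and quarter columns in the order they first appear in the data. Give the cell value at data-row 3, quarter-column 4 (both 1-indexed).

With rows in first-appearance order of region, row 3 is region=SE. quarter columns in first-appearance order: q4_2016, q1_2016, q3_2016, q1_2017, q2_2016; column 4 is q1_2017.
Long rows with region=SE, quarter=q1_2017: min(712, 894) = 712.

712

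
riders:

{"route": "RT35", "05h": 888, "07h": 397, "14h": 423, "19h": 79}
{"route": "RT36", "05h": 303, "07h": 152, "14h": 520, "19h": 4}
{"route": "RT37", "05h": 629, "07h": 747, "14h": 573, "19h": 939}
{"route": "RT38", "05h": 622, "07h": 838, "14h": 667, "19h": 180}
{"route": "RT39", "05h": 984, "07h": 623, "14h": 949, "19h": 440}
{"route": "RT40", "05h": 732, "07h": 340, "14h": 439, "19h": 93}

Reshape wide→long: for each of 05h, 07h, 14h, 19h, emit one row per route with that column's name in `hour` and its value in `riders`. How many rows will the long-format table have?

24

6 route values × 4 melted columns = 24 rows.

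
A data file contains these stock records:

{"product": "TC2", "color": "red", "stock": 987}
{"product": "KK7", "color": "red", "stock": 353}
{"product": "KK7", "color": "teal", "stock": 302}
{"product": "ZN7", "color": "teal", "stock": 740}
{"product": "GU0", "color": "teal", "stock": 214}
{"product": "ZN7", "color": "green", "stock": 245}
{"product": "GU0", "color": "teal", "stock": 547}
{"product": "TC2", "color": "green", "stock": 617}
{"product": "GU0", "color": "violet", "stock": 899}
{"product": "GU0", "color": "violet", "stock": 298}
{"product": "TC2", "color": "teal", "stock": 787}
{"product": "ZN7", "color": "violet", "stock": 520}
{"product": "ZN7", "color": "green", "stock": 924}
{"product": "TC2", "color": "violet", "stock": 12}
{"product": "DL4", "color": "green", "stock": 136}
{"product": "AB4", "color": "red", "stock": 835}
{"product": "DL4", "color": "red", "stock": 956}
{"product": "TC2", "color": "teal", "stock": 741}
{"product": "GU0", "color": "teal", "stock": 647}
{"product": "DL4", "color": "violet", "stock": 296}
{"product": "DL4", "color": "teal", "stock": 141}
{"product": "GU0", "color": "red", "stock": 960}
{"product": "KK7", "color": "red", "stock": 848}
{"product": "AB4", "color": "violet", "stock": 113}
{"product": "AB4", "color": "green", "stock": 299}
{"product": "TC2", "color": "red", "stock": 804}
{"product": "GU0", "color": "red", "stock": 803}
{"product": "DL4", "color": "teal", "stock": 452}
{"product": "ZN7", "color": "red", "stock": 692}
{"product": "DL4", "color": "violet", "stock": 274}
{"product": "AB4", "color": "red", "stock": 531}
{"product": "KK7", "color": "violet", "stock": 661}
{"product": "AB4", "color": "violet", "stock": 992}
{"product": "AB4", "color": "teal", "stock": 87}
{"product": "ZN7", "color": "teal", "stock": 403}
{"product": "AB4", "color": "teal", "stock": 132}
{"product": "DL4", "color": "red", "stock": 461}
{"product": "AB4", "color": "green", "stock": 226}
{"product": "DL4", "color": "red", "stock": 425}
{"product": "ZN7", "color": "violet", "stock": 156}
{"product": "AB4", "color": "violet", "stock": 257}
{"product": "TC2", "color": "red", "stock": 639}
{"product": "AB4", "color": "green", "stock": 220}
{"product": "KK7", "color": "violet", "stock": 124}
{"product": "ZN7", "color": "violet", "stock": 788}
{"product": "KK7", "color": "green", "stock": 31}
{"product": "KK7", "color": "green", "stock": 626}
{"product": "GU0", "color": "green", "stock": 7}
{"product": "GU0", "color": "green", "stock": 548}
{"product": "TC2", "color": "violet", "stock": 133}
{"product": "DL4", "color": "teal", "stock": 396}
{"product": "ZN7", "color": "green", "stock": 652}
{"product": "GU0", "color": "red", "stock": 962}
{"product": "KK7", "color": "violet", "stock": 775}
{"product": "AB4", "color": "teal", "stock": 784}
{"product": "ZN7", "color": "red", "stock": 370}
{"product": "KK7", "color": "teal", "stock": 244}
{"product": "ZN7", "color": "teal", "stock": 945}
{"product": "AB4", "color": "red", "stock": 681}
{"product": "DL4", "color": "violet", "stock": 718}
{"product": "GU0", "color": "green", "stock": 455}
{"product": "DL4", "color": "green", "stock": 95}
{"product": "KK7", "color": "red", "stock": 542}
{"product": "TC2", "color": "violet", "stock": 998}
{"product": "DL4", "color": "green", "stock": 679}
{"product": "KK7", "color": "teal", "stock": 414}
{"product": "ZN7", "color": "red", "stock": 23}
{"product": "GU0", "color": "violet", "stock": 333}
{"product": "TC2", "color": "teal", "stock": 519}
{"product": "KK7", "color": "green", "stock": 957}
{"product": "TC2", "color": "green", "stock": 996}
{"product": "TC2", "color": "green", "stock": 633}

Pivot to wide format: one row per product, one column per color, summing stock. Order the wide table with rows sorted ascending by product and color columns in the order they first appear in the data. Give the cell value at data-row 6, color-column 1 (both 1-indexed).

1085

With rows sorted ascending by product, row 6 is product=ZN7. color columns in first-appearance order: red, teal, green, violet; column 1 is red.
Long rows with product=ZN7, color=red: 692 + 370 + 23 = 1085.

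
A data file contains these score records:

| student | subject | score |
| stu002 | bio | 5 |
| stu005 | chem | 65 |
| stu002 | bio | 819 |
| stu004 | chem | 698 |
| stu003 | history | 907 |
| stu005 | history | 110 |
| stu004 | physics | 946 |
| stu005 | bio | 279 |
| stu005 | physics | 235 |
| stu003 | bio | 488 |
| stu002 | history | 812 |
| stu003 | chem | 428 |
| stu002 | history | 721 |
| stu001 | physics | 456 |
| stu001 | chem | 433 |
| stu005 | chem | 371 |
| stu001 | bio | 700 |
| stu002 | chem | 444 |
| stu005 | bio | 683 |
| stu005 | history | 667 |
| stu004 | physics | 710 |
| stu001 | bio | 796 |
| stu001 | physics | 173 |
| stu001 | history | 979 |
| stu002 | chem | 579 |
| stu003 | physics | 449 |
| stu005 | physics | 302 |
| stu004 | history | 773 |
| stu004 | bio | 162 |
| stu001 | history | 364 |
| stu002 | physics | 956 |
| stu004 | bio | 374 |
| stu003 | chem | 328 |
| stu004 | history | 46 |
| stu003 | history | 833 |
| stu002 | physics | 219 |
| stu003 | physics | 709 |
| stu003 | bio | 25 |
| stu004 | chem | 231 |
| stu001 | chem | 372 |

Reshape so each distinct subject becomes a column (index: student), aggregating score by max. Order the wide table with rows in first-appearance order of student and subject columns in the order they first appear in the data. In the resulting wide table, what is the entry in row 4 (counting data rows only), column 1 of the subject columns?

With rows in first-appearance order of student, row 4 is student=stu003. subject columns in first-appearance order: bio, chem, history, physics; column 1 is bio.
Long rows with student=stu003, subject=bio: max(488, 25) = 488.

488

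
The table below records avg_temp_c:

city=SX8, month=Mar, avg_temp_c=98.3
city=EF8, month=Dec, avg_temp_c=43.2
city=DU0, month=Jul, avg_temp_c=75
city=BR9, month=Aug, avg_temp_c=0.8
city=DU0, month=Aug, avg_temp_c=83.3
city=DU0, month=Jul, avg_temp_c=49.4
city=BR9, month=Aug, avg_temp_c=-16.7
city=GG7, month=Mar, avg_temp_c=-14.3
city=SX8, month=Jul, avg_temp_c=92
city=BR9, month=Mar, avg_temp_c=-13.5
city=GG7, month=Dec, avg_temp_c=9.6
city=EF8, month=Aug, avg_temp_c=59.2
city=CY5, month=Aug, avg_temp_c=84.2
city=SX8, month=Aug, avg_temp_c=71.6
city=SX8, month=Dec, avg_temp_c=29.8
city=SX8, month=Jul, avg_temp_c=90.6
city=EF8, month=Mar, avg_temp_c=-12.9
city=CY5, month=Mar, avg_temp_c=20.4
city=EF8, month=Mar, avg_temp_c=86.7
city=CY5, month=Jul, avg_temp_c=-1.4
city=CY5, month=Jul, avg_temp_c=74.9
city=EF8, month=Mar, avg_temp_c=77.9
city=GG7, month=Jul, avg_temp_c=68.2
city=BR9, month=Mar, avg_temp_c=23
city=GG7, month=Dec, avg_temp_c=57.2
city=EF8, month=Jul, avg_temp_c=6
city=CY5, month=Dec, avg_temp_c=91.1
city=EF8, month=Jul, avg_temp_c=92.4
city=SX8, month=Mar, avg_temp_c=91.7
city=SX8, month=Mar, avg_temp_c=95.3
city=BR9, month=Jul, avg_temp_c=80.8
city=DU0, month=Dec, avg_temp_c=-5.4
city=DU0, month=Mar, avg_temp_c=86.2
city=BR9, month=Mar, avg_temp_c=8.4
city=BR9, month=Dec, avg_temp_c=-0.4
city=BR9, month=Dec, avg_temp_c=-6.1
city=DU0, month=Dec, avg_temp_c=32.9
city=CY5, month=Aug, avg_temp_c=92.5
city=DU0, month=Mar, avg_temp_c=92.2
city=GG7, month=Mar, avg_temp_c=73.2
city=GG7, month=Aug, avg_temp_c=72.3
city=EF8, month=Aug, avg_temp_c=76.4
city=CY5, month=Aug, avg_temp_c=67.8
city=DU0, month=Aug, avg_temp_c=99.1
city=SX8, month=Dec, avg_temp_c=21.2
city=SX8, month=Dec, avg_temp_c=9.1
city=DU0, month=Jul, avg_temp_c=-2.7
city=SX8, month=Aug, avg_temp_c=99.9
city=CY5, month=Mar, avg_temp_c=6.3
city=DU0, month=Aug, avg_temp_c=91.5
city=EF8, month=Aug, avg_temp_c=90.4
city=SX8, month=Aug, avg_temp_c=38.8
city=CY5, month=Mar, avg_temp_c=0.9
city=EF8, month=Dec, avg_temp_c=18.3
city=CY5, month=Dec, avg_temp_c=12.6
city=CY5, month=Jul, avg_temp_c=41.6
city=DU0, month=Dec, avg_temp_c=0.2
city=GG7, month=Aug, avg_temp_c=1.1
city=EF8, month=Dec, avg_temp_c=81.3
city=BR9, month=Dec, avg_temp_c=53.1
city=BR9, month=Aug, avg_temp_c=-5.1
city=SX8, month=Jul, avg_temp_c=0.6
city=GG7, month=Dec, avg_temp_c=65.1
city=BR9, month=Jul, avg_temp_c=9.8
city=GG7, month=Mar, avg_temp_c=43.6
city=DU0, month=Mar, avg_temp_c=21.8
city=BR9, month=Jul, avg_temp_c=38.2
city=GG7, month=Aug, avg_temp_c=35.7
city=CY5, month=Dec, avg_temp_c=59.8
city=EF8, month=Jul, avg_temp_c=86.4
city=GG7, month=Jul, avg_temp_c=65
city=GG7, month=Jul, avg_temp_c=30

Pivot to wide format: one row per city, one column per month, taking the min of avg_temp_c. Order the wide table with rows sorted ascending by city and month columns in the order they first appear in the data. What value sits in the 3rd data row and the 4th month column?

With rows sorted ascending by city, row 3 is city=DU0. month columns in first-appearance order: Mar, Dec, Jul, Aug; column 4 is Aug.
Long rows with city=DU0, month=Aug: min(83.3, 99.1, 91.5) = 83.3.

83.3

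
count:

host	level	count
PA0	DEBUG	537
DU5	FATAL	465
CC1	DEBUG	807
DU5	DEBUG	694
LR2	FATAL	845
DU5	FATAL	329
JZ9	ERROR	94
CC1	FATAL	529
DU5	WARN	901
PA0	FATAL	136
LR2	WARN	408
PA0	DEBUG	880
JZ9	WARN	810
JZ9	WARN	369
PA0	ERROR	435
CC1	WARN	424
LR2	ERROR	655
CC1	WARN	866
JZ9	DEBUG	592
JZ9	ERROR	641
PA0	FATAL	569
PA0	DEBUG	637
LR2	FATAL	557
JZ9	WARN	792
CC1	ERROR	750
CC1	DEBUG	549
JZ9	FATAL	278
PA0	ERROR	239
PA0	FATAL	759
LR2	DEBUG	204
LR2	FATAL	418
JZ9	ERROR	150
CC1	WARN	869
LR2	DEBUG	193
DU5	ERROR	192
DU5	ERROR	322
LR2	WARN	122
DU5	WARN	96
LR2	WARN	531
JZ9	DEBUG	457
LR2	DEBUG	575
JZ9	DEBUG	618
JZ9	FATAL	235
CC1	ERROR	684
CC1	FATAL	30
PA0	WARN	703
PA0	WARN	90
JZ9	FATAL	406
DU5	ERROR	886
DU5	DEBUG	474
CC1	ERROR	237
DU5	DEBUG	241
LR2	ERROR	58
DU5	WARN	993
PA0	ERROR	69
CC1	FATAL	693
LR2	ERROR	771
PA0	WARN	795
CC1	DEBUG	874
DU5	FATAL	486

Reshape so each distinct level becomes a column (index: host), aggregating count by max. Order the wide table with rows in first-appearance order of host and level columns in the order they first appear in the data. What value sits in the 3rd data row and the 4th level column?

869

With rows in first-appearance order of host, row 3 is host=CC1. level columns in first-appearance order: DEBUG, FATAL, ERROR, WARN; column 4 is WARN.
Long rows with host=CC1, level=WARN: max(424, 866, 869) = 869.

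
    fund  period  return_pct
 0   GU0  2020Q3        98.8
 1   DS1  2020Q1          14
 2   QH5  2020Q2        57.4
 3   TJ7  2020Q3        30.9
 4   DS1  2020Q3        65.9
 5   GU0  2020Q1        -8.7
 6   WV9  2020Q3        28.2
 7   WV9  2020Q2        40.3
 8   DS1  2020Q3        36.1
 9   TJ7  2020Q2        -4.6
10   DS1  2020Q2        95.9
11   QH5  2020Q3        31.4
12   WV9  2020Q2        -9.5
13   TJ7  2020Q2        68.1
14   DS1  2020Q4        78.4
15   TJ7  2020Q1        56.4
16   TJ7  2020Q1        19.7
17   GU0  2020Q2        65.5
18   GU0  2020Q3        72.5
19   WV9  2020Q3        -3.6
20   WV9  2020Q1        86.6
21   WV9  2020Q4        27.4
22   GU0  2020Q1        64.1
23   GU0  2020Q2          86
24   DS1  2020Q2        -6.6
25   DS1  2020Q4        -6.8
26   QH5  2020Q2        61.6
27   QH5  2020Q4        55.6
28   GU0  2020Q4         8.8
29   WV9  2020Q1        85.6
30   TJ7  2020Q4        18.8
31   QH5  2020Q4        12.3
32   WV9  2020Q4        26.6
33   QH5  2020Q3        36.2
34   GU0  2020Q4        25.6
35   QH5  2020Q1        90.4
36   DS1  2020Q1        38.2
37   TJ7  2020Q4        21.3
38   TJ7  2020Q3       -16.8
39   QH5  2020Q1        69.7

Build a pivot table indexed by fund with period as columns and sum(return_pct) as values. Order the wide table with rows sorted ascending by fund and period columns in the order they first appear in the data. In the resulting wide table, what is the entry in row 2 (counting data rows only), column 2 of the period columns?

With rows sorted ascending by fund, row 2 is fund=GU0. period columns in first-appearance order: 2020Q3, 2020Q1, 2020Q2, 2020Q4; column 2 is 2020Q1.
Long rows with fund=GU0, period=2020Q1: -8.7 + 64.1 = 55.4.

55.4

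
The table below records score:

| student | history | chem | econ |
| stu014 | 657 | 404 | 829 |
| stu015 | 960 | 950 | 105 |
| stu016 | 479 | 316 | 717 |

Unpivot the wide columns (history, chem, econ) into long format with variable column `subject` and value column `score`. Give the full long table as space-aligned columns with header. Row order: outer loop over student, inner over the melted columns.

Each (student, column) pair becomes one row: 3 × 3 = 9 rows.
For example, (stu014, history) → score=657.

student  subject  score
stu014   history  657  
stu014   chem     404  
stu014   econ     829  
stu015   history  960  
stu015   chem     950  
stu015   econ     105  
stu016   history  479  
stu016   chem     316  
stu016   econ     717  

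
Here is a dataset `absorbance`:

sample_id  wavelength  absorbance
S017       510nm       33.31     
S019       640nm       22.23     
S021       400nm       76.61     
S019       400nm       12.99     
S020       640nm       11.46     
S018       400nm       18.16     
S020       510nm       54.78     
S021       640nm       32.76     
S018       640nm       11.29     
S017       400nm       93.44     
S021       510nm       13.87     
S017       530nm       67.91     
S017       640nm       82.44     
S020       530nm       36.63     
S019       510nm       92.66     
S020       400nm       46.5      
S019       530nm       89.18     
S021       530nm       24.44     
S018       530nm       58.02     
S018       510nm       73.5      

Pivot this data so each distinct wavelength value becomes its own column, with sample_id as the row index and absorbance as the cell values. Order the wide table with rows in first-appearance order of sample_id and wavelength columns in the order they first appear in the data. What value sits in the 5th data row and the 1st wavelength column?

With rows in first-appearance order of sample_id, row 5 is sample_id=S018. wavelength columns in first-appearance order: 510nm, 640nm, 400nm, 530nm; column 1 is 510nm.
Long rows with sample_id=S018, wavelength=510nm: absorbance = 73.5.

73.5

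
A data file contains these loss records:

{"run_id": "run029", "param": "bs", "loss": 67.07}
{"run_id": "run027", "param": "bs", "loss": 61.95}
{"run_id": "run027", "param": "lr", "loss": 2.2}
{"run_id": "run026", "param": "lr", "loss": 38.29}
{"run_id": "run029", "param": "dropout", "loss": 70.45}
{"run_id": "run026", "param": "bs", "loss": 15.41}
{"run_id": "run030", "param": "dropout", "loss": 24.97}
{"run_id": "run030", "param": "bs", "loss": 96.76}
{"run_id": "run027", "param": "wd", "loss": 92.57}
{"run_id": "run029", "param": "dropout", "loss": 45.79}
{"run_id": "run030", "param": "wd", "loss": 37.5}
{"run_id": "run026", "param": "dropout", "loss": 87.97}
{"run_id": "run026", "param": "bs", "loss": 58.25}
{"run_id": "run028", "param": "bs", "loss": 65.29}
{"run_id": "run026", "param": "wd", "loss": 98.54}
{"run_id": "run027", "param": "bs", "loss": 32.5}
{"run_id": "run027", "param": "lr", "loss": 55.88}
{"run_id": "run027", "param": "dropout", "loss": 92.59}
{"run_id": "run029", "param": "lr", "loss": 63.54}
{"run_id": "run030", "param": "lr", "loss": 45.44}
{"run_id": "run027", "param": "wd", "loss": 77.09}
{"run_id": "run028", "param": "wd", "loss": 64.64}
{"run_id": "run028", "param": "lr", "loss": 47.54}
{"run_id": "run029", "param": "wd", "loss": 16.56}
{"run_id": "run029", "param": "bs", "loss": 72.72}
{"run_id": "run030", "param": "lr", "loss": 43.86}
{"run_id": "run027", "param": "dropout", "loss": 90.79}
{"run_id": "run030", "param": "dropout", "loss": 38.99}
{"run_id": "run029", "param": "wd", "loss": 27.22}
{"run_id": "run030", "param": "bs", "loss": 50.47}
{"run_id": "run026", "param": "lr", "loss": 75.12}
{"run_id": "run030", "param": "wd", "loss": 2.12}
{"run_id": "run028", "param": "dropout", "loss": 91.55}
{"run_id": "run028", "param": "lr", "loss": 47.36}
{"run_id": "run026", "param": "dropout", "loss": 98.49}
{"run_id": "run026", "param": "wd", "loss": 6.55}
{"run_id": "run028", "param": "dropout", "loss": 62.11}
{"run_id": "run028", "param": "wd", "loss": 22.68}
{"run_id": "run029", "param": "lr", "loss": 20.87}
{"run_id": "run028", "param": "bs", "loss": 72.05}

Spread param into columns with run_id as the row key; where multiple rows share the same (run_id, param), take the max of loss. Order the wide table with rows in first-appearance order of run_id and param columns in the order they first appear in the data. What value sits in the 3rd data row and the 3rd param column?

98.49

With rows in first-appearance order of run_id, row 3 is run_id=run026. param columns in first-appearance order: bs, lr, dropout, wd; column 3 is dropout.
Long rows with run_id=run026, param=dropout: max(87.97, 98.49) = 98.49.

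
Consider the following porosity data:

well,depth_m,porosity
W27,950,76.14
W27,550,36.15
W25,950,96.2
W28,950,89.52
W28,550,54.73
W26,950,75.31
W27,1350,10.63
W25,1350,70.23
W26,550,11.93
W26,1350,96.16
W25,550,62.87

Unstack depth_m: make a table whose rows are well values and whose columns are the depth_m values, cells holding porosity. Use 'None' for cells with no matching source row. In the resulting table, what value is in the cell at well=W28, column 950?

The long row with well=W28, depth_m=950 has porosity=89.52.

89.52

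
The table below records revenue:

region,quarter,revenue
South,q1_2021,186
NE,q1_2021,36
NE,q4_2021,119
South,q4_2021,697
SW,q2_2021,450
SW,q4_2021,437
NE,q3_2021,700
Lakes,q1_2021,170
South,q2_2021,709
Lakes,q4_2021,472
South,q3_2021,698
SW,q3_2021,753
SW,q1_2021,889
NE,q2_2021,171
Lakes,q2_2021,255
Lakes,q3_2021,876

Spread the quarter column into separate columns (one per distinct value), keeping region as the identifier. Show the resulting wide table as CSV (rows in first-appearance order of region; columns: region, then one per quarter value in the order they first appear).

Columns: region plus the 4 distinct quarter values (q1_2021, q4_2021, q2_2021, q3_2021).
For example, row South column q1_2021 takes revenue=186 from the long row (South, q1_2021).

region,q1_2021,q4_2021,q2_2021,q3_2021
South,186,697,709,698
NE,36,119,171,700
SW,889,437,450,753
Lakes,170,472,255,876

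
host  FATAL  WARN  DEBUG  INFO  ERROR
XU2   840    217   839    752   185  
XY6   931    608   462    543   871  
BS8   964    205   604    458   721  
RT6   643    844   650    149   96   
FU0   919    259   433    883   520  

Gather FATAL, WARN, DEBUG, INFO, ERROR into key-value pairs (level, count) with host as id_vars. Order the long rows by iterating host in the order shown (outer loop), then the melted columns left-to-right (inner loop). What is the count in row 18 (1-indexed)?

650

25 rows total (5 × 5). Row 18: index ⌊(18-1)/5⌋ = 3 into host → RT6; (18-1) mod 5 = 2 into the melted columns → DEBUG.
So row 18 is (RT6, DEBUG, 650); count = 650.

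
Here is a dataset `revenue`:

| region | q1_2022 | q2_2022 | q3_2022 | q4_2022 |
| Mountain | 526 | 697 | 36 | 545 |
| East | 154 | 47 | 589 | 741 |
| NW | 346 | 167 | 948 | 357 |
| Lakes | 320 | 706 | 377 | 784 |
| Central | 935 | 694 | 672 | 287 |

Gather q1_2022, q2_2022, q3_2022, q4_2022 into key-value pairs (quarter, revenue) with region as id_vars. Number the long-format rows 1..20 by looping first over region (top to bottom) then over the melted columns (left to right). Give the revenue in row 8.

741

20 rows total (5 × 4). Row 8: index ⌊(8-1)/4⌋ = 1 into region → East; (8-1) mod 4 = 3 into the melted columns → q4_2022.
So row 8 is (East, q4_2022, 741); revenue = 741.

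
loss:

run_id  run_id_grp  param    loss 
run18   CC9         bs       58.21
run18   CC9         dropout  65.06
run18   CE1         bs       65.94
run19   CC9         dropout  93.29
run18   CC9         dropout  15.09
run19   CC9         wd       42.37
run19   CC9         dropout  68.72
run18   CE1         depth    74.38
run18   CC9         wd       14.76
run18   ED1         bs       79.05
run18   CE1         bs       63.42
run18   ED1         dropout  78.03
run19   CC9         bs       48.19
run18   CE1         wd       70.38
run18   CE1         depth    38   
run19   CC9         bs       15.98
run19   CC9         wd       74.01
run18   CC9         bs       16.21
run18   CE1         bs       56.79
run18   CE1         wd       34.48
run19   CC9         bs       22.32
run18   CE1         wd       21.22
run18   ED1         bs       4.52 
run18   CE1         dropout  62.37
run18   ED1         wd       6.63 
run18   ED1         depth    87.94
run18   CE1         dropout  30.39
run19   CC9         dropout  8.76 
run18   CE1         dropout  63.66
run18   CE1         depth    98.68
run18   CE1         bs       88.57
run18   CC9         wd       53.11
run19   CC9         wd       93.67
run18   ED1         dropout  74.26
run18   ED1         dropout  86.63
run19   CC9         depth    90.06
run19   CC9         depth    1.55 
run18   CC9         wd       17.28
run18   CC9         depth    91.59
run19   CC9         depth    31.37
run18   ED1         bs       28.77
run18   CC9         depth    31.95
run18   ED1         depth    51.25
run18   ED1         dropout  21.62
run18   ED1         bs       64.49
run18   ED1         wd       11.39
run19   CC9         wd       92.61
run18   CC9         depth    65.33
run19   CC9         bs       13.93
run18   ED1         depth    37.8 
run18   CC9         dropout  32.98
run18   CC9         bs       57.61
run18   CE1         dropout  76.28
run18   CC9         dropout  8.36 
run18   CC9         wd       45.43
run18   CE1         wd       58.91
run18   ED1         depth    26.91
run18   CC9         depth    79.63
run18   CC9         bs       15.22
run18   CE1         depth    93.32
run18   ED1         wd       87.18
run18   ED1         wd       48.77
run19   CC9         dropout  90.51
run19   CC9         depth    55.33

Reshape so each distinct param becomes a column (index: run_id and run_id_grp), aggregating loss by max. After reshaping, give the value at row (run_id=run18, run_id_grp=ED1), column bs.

79.05

Rows with run_id=run18, run_id_grp=ED1 and param=bs: loss values are 79.05, 4.52, 28.77, 64.49.
max(79.05, 4.52, 28.77, 64.49) = 79.05.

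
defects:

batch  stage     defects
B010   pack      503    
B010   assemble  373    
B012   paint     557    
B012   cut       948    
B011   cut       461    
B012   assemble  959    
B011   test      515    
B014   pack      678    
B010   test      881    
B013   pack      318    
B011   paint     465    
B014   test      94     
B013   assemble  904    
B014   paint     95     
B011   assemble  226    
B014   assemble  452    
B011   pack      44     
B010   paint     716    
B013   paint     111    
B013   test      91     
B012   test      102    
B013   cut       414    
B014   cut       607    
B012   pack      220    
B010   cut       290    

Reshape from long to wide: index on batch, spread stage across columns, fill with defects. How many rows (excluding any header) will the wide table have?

5 distinct batch values → 5 rows.

5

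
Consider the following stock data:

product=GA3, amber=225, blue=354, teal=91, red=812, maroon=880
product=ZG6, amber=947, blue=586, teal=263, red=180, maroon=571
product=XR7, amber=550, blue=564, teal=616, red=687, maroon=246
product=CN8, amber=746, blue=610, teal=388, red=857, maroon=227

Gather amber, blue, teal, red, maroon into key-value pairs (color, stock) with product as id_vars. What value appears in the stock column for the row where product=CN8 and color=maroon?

Unpivoting turns each (product, wide-column) pair into one long row.
The wide cell at row CN8, column maroon holds 227, so the long row (CN8, maroon) has stock=227.

227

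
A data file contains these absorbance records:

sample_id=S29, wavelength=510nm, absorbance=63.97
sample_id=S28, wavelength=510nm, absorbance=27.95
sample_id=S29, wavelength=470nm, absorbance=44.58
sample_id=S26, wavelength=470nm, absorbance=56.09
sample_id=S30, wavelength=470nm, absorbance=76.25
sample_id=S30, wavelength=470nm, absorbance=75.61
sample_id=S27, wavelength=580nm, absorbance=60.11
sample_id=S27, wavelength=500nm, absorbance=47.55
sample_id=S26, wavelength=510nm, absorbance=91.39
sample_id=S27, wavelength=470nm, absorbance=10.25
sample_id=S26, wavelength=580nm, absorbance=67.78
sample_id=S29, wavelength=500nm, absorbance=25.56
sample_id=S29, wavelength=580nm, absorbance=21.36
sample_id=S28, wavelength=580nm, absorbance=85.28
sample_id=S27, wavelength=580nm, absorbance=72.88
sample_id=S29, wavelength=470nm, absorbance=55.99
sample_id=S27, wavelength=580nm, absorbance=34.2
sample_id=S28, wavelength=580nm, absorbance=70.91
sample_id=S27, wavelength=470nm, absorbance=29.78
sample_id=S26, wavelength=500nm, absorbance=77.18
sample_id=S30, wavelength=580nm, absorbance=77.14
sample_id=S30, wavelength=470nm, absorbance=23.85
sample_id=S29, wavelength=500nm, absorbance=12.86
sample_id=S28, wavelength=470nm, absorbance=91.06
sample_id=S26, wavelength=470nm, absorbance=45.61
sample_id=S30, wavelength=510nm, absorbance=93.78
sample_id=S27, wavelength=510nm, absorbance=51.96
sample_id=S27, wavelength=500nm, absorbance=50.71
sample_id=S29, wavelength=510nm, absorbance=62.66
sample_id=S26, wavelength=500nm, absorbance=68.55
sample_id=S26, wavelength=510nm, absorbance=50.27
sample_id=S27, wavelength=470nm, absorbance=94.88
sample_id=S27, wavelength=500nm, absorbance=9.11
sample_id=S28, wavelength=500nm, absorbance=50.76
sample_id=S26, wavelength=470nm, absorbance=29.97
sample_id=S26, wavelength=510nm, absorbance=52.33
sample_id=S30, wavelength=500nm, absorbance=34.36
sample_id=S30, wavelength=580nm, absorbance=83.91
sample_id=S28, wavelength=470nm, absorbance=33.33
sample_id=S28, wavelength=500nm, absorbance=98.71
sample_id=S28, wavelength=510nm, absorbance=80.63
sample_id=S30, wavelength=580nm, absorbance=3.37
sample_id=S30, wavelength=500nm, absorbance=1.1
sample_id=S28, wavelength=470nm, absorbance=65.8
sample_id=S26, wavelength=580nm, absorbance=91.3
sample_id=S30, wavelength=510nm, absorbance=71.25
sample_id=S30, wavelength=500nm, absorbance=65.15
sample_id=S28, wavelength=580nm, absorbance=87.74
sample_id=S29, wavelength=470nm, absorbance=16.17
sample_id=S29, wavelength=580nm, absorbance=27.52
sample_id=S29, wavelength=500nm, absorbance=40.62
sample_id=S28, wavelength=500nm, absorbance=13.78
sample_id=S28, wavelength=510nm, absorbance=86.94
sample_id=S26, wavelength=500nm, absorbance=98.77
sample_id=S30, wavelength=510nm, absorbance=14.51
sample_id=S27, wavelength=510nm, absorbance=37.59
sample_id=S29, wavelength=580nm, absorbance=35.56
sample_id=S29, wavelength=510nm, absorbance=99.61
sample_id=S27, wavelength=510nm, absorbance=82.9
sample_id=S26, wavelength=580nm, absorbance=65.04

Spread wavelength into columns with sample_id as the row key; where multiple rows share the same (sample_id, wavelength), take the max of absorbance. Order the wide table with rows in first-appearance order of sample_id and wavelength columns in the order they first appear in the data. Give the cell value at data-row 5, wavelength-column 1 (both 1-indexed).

82.9

With rows in first-appearance order of sample_id, row 5 is sample_id=S27. wavelength columns in first-appearance order: 510nm, 470nm, 580nm, 500nm; column 1 is 510nm.
Long rows with sample_id=S27, wavelength=510nm: max(51.96, 37.59, 82.9) = 82.9.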